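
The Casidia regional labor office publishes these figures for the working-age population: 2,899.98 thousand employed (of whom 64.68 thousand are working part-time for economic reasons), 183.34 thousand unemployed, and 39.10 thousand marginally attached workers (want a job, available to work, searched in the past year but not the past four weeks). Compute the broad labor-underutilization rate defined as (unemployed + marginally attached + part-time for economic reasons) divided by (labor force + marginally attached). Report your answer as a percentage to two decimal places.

Labor force = 2,899.98 + 183.34 = 3,083.32 thousand.
Numerator = 183.34 + 39.10 + 64.68 = 287.12 thousand.
Denominator = 3,083.32 + 39.10 = 3,122.42 thousand.
Broad rate = 287.12 / 3,122.42 = 9.20%.

Broad underutilization rate ≈ 9.20%.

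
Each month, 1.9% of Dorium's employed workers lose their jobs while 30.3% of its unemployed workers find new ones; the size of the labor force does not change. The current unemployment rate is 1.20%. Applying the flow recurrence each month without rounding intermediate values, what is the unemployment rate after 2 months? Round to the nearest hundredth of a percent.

Unemployment rate after two months ≈ 3.74%.

With a fixed labor force, u_{t+1} = u_t + s·(1−u_t) − f·u_t = u_t·(1−s−f) + s.
Here 1−s−f = 0.678 and s = 0.019.
u_1 = 0.012000 × 0.678 + 0.019 = 0.027136.
u_2 = 0.027136 × 0.678 + 0.019 = 0.037398.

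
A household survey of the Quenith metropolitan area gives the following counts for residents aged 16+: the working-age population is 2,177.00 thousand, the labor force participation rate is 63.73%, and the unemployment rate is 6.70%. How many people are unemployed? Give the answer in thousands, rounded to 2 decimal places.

Labor force = 0.6373 × 2,177.00 = 1,387.40 thousand.
Unemployed = 0.0670 × 1,387.40 ≈ 92.96 thousand.

About 92.96 thousand are unemployed.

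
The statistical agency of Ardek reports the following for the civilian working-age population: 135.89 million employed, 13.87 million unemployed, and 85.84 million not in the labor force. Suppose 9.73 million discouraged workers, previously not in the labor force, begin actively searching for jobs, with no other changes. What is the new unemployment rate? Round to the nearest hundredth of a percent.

Initially, labor force = 135.89 + 13.87 = 149.76 million, so u = 13.87/149.76 = 9.26%.
After the change, unemployed and labor force both rise by 9.73 → E = 135.89, U = 23.60, labor force = 159.49 million.
New unemployment rate = 23.60 / 159.49 = 14.80%.

New unemployment rate ≈ 14.80%.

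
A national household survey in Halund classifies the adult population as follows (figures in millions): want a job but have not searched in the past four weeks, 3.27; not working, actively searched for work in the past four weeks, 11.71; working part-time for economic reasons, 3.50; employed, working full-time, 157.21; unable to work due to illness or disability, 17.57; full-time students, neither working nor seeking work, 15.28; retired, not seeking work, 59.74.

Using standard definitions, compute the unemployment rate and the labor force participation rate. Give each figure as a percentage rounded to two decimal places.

Unemployment rate ≈ 6.79%; labor force participation rate ≈ 64.27%.

Employed = 3.50 + 157.21 = 160.71 million (anyone who worked, including part-time for economic reasons, counts as employed).
Unemployed = 11.71 million.
Labor force = 160.71 + 11.71 = 172.42 million.
Not in labor force = 3.27 + 17.57 + 15.28 + 59.74 = 95.86 million (those not working and not actively searching are outside the labor force — including those who want a job but have given up searching).
Civilian working-age population = 172.42 + 95.86 = 268.28 million.
Unemployment rate = 11.71 / 172.42 = 6.79%.
Labor force participation rate = 172.42 / 268.28 = 64.27%.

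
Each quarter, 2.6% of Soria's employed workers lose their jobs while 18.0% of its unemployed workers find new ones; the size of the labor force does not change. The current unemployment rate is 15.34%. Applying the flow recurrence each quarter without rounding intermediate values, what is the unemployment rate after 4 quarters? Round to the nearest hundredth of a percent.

With a fixed labor force, u_{t+1} = u_t + s·(1−u_t) − f·u_t = u_t·(1−s−f) + s.
Here 1−s−f = 0.794 and s = 0.026.
u_1 = 0.153400 × 0.794 + 0.026 = 0.147800.
u_2 = 0.147800 × 0.794 + 0.026 = 0.143353.
u_3 = 0.143353 × 0.794 + 0.026 = 0.139822.
u_4 = 0.139822 × 0.794 + 0.026 = 0.137019.

Unemployment rate after four quarters ≈ 13.70%.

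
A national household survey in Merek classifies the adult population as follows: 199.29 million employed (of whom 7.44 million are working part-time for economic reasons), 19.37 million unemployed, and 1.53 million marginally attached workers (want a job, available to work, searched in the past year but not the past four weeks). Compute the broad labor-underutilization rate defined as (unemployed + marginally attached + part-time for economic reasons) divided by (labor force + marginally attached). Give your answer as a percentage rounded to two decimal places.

Broad underutilization rate ≈ 12.87%.

Labor force = 199.29 + 19.37 = 218.66 million.
Numerator = 19.37 + 1.53 + 7.44 = 28.34 million.
Denominator = 218.66 + 1.53 = 220.19 million.
Broad rate = 28.34 / 220.19 = 12.87%.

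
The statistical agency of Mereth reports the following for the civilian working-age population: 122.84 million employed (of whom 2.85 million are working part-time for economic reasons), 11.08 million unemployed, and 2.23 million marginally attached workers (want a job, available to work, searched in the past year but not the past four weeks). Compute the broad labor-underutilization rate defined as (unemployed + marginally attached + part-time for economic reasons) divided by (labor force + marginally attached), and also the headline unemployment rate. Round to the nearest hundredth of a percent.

Labor force = 122.84 + 11.08 = 133.92 million.
Numerator = 11.08 + 2.23 + 2.85 = 16.16 million.
Denominator = 133.92 + 2.23 = 136.15 million.
Broad rate = 16.16 / 136.15 = 11.87%.
Headline unemployment rate = 11.08 / 133.92 = 8.27%.

Broad underutilization rate ≈ 11.87%; headline unemployment rate ≈ 8.27%.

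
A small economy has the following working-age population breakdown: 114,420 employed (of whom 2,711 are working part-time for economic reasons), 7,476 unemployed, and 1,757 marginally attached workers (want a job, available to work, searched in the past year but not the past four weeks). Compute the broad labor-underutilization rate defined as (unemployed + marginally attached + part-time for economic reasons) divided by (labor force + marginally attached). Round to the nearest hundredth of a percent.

Labor force = 114,420 + 7,476 = 121,896.
Numerator = 7,476 + 1,757 + 2,711 = 11,944.
Denominator = 121,896 + 1,757 = 123,653.
Broad rate = 11,944 / 123,653 = 9.66%.

Broad underutilization rate ≈ 9.66%.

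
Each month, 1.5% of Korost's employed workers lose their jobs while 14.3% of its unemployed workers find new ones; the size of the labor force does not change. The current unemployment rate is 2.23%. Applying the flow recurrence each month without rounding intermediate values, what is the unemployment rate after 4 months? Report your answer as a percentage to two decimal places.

With a fixed labor force, u_{t+1} = u_t + s·(1−u_t) − f·u_t = u_t·(1−s−f) + s.
Here 1−s−f = 0.842 and s = 0.015.
u_1 = 0.022300 × 0.842 + 0.015 = 0.033777.
u_2 = 0.033777 × 0.842 + 0.015 = 0.043440.
u_3 = 0.043440 × 0.842 + 0.015 = 0.051576.
u_4 = 0.051576 × 0.842 + 0.015 = 0.058427.

Unemployment rate after four months ≈ 5.84%.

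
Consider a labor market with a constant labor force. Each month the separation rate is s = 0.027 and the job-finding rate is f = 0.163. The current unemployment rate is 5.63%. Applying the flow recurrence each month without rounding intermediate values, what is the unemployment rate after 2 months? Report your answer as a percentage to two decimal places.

With a fixed labor force, u_{t+1} = u_t + s·(1−u_t) − f·u_t = u_t·(1−s−f) + s.
Here 1−s−f = 0.810 and s = 0.027.
u_1 = 0.056300 × 0.810 + 0.027 = 0.072603.
u_2 = 0.072603 × 0.810 + 0.027 = 0.085808.

Unemployment rate after two months ≈ 8.58%.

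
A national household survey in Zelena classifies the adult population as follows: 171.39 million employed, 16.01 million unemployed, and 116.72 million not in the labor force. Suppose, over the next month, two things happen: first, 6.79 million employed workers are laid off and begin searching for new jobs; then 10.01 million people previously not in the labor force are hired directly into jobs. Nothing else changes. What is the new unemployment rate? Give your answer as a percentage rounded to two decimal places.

New unemployment rate ≈ 11.55%.

Initially, labor force = 171.39 + 16.01 = 187.40 million, so u = 16.01/187.40 = 8.54%.
After the first change, employed falls and unemployed rises by 6.79; labor force unchanged → E = 164.60, U = 22.80, labor force = 187.40 million.
After the second change, employed and labor force both rise by 10.01; unemployed unchanged → E = 174.61, U = 22.80, labor force = 197.41 million.
New unemployment rate = 22.80 / 197.41 = 11.55%.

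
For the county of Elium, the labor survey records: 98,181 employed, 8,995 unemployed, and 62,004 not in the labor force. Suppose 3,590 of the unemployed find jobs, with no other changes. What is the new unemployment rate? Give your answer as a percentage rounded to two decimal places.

Initially, labor force = 98,181 + 8,995 = 107,176, so u = 8,995/107,176 = 8.39%.
After the change, unemployed falls and employed rises by 3,590; labor force unchanged → E = 101,771, U = 5,405, labor force = 107,176.
New unemployment rate = 5,405 / 107,176 = 5.04%.

New unemployment rate ≈ 5.04%.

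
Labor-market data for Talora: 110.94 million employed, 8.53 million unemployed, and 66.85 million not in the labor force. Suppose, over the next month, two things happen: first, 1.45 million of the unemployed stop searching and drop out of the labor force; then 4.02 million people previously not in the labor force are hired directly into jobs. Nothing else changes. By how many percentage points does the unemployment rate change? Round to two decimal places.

The unemployment rate changes by −1.34 percentage points.

Initially, labor force = 110.94 + 8.53 = 119.47 million, so u = 8.53/119.47 = 7.14%.
After the first change, unemployed and labor force both fall by 1.45 → E = 110.94, U = 7.08, labor force = 118.02 million.
After the second change, employed and labor force both rise by 4.02; unemployed unchanged → E = 114.96, U = 7.08, labor force = 122.04 million.
New unemployment rate = 7.08 / 122.04 = 5.80%.
Change = 5.80% − 7.14% = −1.34 percentage points.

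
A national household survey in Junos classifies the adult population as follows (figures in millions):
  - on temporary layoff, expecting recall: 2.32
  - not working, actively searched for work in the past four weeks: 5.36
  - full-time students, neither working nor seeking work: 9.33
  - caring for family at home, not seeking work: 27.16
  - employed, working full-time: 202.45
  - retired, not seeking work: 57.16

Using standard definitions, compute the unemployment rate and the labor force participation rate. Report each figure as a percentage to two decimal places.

Employed = 202.45 million.
Unemployed = 2.32 + 5.36 = 7.68 million (jobless and actively searching, or on temporary layoff).
Labor force = 202.45 + 7.68 = 210.13 million.
Not in labor force = 9.33 + 27.16 + 57.16 = 93.65 million (those not working and not actively searching are outside the labor force).
Civilian working-age population = 210.13 + 93.65 = 303.78 million.
Unemployment rate = 7.68 / 210.13 = 3.65%.
Labor force participation rate = 210.13 / 303.78 = 69.17%.

Unemployment rate ≈ 3.65%; labor force participation rate ≈ 69.17%.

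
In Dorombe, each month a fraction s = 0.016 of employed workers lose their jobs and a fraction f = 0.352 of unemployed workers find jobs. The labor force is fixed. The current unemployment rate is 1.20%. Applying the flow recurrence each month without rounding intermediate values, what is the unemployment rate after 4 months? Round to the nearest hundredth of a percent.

With a fixed labor force, u_{t+1} = u_t + s·(1−u_t) − f·u_t = u_t·(1−s−f) + s.
Here 1−s−f = 0.632 and s = 0.016.
u_1 = 0.012000 × 0.632 + 0.016 = 0.023584.
u_2 = 0.023584 × 0.632 + 0.016 = 0.030905.
u_3 = 0.030905 × 0.632 + 0.016 = 0.035532.
u_4 = 0.035532 × 0.632 + 0.016 = 0.038456.

Unemployment rate after four months ≈ 3.85%.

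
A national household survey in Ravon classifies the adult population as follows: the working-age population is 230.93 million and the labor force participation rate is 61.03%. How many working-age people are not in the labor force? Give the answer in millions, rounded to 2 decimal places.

About 89.99 million are not in the labor force.

Share not in the labor force = 1 − 0.6103 = 0.3897.
Not in labor force = 0.3897 × 230.93 ≈ 89.99 million.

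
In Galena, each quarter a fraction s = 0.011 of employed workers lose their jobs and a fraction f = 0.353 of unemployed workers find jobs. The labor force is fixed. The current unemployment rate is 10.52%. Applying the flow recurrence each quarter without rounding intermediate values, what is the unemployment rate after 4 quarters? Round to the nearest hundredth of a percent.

With a fixed labor force, u_{t+1} = u_t + s·(1−u_t) − f·u_t = u_t·(1−s−f) + s.
Here 1−s−f = 0.636 and s = 0.011.
u_1 = 0.105200 × 0.636 + 0.011 = 0.077907.
u_2 = 0.077907 × 0.636 + 0.011 = 0.060549.
u_3 = 0.060549 × 0.636 + 0.011 = 0.049509.
u_4 = 0.049509 × 0.636 + 0.011 = 0.042488.

Unemployment rate after four quarters ≈ 4.25%.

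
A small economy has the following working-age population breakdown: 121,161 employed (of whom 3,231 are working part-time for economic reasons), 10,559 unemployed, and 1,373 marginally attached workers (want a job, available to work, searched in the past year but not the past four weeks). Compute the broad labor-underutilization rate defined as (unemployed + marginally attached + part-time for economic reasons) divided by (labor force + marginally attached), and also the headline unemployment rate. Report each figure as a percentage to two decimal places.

Labor force = 121,161 + 10,559 = 131,720.
Numerator = 10,559 + 1,373 + 3,231 = 15,163.
Denominator = 131,720 + 1,373 = 133,093.
Broad rate = 15,163 / 133,093 = 11.39%.
Headline unemployment rate = 10,559 / 131,720 = 8.02%.

Broad underutilization rate ≈ 11.39%; headline unemployment rate ≈ 8.02%.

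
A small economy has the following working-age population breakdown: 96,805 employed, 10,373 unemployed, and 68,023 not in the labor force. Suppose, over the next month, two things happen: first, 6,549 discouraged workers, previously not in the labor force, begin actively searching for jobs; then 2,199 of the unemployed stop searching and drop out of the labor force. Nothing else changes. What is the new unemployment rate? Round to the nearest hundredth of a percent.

Initially, labor force = 96,805 + 10,373 = 107,178, so u = 10,373/107,178 = 9.68%.
After the first change, unemployed and labor force both rise by 6,549 → E = 96,805, U = 16,922, labor force = 113,727.
After the second change, unemployed and labor force both fall by 2,199 → E = 96,805, U = 14,723, labor force = 111,528.
New unemployment rate = 14,723 / 111,528 = 13.20%.

New unemployment rate ≈ 13.20%.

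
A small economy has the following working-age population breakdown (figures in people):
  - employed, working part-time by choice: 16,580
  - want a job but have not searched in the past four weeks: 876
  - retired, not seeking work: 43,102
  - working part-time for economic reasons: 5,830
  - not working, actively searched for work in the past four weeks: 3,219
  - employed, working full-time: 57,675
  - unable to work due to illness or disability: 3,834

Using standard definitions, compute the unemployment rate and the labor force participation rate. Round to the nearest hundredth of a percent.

Unemployment rate ≈ 3.86%; labor force participation rate ≈ 63.53%.

Employed = 16,580 + 5,830 + 57,675 = 80,085 (anyone who worked, including part-time for economic reasons, counts as employed).
Unemployed = 3,219.
Labor force = 80,085 + 3,219 = 83,304.
Not in labor force = 876 + 43,102 + 3,834 = 47,812 (those not working and not actively searching are outside the labor force — including those who want a job but have given up searching).
Civilian working-age population = 83,304 + 47,812 = 131,116.
Unemployment rate = 3,219 / 83,304 = 3.86%.
Labor force participation rate = 83,304 / 131,116 = 63.53%.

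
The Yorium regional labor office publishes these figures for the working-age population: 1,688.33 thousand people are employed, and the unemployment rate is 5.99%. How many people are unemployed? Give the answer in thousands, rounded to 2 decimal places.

About 107.57 thousand are unemployed.

Let U be the number unemployed. The labor force is E + U, and U/(E+U) = 0.0599.
So U = 0.0599 × 1,688.33 / (1 − 0.0599) = 101.1310 / 0.9401 ≈ 107.57 thousand.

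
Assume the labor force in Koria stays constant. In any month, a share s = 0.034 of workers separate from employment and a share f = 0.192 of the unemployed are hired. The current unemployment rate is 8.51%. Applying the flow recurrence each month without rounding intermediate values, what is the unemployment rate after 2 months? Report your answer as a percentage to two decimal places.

With a fixed labor force, u_{t+1} = u_t + s·(1−u_t) − f·u_t = u_t·(1−s−f) + s.
Here 1−s−f = 0.774 and s = 0.034.
u_1 = 0.085100 × 0.774 + 0.034 = 0.099867.
u_2 = 0.099867 × 0.774 + 0.034 = 0.111297.

Unemployment rate after two months ≈ 11.13%.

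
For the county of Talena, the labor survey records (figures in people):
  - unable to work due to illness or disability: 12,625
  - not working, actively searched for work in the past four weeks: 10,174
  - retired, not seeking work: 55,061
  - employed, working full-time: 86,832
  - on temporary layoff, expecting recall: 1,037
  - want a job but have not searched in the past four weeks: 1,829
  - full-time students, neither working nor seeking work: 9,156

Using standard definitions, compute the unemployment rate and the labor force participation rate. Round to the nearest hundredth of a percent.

Unemployment rate ≈ 11.43%; labor force participation rate ≈ 55.48%.

Employed = 86,832.
Unemployed = 10,174 + 1,037 = 11,211 (jobless and actively searching, or on temporary layoff).
Labor force = 86,832 + 11,211 = 98,043.
Not in labor force = 12,625 + 55,061 + 1,829 + 9,156 = 78,671 (those not working and not actively searching are outside the labor force — including those who want a job but have given up searching).
Civilian working-age population = 98,043 + 78,671 = 176,714.
Unemployment rate = 11,211 / 98,043 = 11.43%.
Labor force participation rate = 98,043 / 176,714 = 55.48%.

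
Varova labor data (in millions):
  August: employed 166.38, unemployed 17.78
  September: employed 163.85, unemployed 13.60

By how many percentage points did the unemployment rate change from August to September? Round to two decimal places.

The unemployment rate changed by −1.99 percentage points.

August: labor force = 166.38 + 17.78 = 184.16; u = 17.78/184.16 = 9.65%.
September: labor force = 163.85 + 13.60 = 177.45; u = 13.60/177.45 = 7.66%.
Change = 7.66% − 9.65% = −1.99 pp.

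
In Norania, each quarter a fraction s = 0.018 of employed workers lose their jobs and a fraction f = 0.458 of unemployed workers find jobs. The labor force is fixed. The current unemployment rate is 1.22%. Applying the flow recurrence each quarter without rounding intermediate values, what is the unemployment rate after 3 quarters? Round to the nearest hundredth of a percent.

Unemployment rate after three quarters ≈ 3.41%.

With a fixed labor force, u_{t+1} = u_t + s·(1−u_t) − f·u_t = u_t·(1−s−f) + s.
Here 1−s−f = 0.524 and s = 0.018.
u_1 = 0.012200 × 0.524 + 0.018 = 0.024393.
u_2 = 0.024393 × 0.524 + 0.018 = 0.030782.
u_3 = 0.030782 × 0.524 + 0.018 = 0.034130.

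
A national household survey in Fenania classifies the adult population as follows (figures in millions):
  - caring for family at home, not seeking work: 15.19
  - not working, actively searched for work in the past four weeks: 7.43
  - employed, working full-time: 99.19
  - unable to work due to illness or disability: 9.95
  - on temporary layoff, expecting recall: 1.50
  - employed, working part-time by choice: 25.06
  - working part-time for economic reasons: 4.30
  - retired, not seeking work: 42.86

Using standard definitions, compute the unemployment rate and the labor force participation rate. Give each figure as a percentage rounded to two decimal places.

Unemployment rate ≈ 6.50%; labor force participation rate ≈ 66.91%.

Employed = 99.19 + 25.06 + 4.30 = 128.55 million (anyone who worked, including part-time for economic reasons, counts as employed).
Unemployed = 7.43 + 1.50 = 8.93 million (jobless and actively searching, or on temporary layoff).
Labor force = 128.55 + 8.93 = 137.48 million.
Not in labor force = 15.19 + 9.95 + 42.86 = 68.00 million (those not working and not actively searching are outside the labor force).
Civilian working-age population = 137.48 + 68.00 = 205.48 million.
Unemployment rate = 8.93 / 137.48 = 6.50%.
Labor force participation rate = 137.48 / 205.48 = 66.91%.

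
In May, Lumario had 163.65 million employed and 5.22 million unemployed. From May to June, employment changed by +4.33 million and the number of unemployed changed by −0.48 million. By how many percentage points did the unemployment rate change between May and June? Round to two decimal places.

The unemployment rate changed by −0.35 percentage points.

May: labor force = 163.65 + 5.22 = 168.87; u = 5.22/168.87 = 3.09%.
June: labor force = 167.98 + 4.74 = 172.72; u = 4.74/172.72 = 2.74%.
Change = 2.74% − 3.09% = −0.35 pp.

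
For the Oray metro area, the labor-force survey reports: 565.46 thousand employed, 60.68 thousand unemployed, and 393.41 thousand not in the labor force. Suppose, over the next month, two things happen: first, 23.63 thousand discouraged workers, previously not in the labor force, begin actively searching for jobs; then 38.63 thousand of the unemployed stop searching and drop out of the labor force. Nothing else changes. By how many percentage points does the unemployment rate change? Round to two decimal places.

Initially, labor force = 565.46 + 60.68 = 626.14 thousand, so u = 60.68/626.14 = 9.69%.
After the first change, unemployed and labor force both rise by 23.63 → E = 565.46, U = 84.31, labor force = 649.77 thousand.
After the second change, unemployed and labor force both fall by 38.63 → E = 565.46, U = 45.68, labor force = 611.14 thousand.
New unemployment rate = 45.68 / 611.14 = 7.47%.
Change = 7.47% − 9.69% = −2.22 percentage points.

The unemployment rate changes by −2.22 percentage points.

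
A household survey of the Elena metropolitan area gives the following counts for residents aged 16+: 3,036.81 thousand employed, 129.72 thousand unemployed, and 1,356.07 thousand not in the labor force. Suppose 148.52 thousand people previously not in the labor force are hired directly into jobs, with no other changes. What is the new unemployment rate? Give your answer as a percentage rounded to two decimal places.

Initially, labor force = 3,036.81 + 129.72 = 3,166.53 thousand, so u = 129.72/3,166.53 = 4.10%.
After the change, employed and labor force both rise by 148.52; unemployed unchanged → E = 3,185.33, U = 129.72, labor force = 3,315.05 thousand.
New unemployment rate = 129.72 / 3,315.05 = 3.91%.

New unemployment rate ≈ 3.91%.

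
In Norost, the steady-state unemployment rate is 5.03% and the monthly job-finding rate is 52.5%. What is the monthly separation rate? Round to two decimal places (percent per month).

From u* = s/(s+f): s = u·f/(1−u).
s = 0.0503 × 52.5 / (1 − 0.0503) = 2.6408 / 0.9497 ≈ 2.78% per month.

Separation rate ≈ 2.78% per month.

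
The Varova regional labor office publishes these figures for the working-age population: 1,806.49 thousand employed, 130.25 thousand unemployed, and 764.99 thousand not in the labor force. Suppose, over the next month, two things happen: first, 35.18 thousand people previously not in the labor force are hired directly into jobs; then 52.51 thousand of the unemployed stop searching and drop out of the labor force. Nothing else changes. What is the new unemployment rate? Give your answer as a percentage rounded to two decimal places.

Initially, labor force = 1,806.49 + 130.25 = 1,936.74 thousand, so u = 130.25/1,936.74 = 6.73%.
After the first change, employed and labor force both rise by 35.18; unemployed unchanged → E = 1,841.67, U = 130.25, labor force = 1,971.92 thousand.
After the second change, unemployed and labor force both fall by 52.51 → E = 1,841.67, U = 77.74, labor force = 1,919.41 thousand.
New unemployment rate = 77.74 / 1,919.41 = 4.05%.

New unemployment rate ≈ 4.05%.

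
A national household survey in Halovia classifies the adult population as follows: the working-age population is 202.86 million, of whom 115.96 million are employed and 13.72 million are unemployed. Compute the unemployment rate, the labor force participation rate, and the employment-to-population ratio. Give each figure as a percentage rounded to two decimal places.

Unemployment rate ≈ 10.58%; labor force participation rate ≈ 63.93%; employment-population ratio ≈ 57.16%.

Labor force = employed + unemployed = 115.96 + 13.72 = 129.68 million.
Unemployment rate = 13.72 / 129.68 = 10.58%.
Labor force participation rate = 129.68 / 202.86 = 63.93%.
Employment-population ratio = 115.96 / 202.86 = 57.16%.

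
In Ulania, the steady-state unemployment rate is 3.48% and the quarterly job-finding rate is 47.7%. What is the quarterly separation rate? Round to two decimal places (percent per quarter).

Separation rate ≈ 1.72% per quarter.

From u* = s/(s+f): s = u·f/(1−u).
s = 0.0348 × 47.7 / (1 − 0.0348) = 1.6600 / 0.9652 ≈ 1.72% per quarter.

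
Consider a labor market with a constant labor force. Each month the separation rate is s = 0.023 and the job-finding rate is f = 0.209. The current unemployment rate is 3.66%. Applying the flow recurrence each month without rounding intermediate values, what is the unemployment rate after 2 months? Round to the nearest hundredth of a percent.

With a fixed labor force, u_{t+1} = u_t + s·(1−u_t) − f·u_t = u_t·(1−s−f) + s.
Here 1−s−f = 0.768 and s = 0.023.
u_1 = 0.036600 × 0.768 + 0.023 = 0.051109.
u_2 = 0.051109 × 0.768 + 0.023 = 0.062252.

Unemployment rate after two months ≈ 6.23%.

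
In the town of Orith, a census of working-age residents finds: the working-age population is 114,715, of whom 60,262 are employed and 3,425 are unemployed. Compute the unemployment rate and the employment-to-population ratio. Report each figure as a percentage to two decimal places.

Unemployment rate ≈ 5.38%; employment-population ratio ≈ 52.53%.

Labor force = employed + unemployed = 60,262 + 3,425 = 63,687.
Unemployment rate = 3,425 / 63,687 = 5.38%.
Employment-population ratio = 60,262 / 114,715 = 52.53%.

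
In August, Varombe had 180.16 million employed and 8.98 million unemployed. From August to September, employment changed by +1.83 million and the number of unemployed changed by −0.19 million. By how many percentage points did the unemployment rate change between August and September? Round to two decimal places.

August: labor force = 180.16 + 8.98 = 189.14; u = 8.98/189.14 = 4.75%.
September: labor force = 181.99 + 8.79 = 190.78; u = 8.79/190.78 = 4.61%.
Change = 4.61% − 4.75% = −0.14 pp.

The unemployment rate changed by −0.14 percentage points.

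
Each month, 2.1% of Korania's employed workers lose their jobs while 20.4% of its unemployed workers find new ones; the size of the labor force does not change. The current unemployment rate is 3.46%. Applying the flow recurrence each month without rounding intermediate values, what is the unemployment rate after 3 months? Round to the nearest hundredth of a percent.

With a fixed labor force, u_{t+1} = u_t + s·(1−u_t) − f·u_t = u_t·(1−s−f) + s.
Here 1−s−f = 0.775 and s = 0.021.
u_1 = 0.034600 × 0.775 + 0.021 = 0.047815.
u_2 = 0.047815 × 0.775 + 0.021 = 0.058057.
u_3 = 0.058057 × 0.775 + 0.021 = 0.065994.

Unemployment rate after three months ≈ 6.60%.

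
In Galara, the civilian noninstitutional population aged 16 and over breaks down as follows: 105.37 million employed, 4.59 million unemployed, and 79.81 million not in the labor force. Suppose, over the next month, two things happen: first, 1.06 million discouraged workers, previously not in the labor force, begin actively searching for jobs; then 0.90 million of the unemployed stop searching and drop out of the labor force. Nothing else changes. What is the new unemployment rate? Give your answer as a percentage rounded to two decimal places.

New unemployment rate ≈ 4.31%.

Initially, labor force = 105.37 + 4.59 = 109.96 million, so u = 4.59/109.96 = 4.17%.
After the first change, unemployed and labor force both rise by 1.06 → E = 105.37, U = 5.65, labor force = 111.02 million.
After the second change, unemployed and labor force both fall by 0.90 → E = 105.37, U = 4.75, labor force = 110.12 million.
New unemployment rate = 4.75 / 110.12 = 4.31%.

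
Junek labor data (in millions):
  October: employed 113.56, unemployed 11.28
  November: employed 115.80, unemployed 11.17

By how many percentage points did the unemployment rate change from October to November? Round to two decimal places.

The unemployment rate changed by −0.24 percentage points.

October: labor force = 113.56 + 11.28 = 124.84; u = 11.28/124.84 = 9.04%.
November: labor force = 115.80 + 11.17 = 126.97; u = 11.17/126.97 = 8.80%.
Change = 8.80% − 9.04% = −0.24 pp.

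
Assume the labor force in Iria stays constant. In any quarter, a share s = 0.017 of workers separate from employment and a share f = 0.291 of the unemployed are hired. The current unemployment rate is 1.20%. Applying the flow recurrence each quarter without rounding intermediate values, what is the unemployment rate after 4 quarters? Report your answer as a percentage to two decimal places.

Unemployment rate after four quarters ≈ 4.53%.

With a fixed labor force, u_{t+1} = u_t + s·(1−u_t) − f·u_t = u_t·(1−s−f) + s.
Here 1−s−f = 0.692 and s = 0.017.
u_1 = 0.012000 × 0.692 + 0.017 = 0.025304.
u_2 = 0.025304 × 0.692 + 0.017 = 0.034510.
u_3 = 0.034510 × 0.692 + 0.017 = 0.040881.
u_4 = 0.040881 × 0.692 + 0.017 = 0.045290.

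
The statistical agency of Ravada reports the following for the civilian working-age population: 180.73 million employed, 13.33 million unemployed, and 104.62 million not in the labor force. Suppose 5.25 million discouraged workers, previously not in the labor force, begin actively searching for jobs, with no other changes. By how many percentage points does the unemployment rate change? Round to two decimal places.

Initially, labor force = 180.73 + 13.33 = 194.06 million, so u = 13.33/194.06 = 6.87%.
After the change, unemployed and labor force both rise by 5.25 → E = 180.73, U = 18.58, labor force = 199.31 million.
New unemployment rate = 18.58 / 199.31 = 9.32%.
Change = 9.32% − 6.87% = +2.45 percentage points.

The unemployment rate changes by +2.45 percentage points.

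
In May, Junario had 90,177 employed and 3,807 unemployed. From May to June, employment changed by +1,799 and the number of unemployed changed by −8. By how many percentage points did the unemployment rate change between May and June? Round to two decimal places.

May: labor force = 90,177 + 3,807 = 93,984; u = 3,807/93,984 = 4.05%.
June: labor force = 91,976 + 3,799 = 95,775; u = 3,799/95,775 = 3.97%.
Change = 3.97% − 4.05% = −0.08 pp.

The unemployment rate changed by −0.08 percentage points.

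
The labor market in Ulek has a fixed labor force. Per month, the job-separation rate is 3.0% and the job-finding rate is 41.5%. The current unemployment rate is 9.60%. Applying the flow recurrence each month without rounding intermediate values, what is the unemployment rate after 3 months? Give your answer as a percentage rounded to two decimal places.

With a fixed labor force, u_{t+1} = u_t + s·(1−u_t) − f·u_t = u_t·(1−s−f) + s.
Here 1−s−f = 0.555 and s = 0.030.
u_1 = 0.096000 × 0.555 + 0.030 = 0.083280.
u_2 = 0.083280 × 0.555 + 0.030 = 0.076220.
u_3 = 0.076220 × 0.555 + 0.030 = 0.072302.

Unemployment rate after three months ≈ 7.23%.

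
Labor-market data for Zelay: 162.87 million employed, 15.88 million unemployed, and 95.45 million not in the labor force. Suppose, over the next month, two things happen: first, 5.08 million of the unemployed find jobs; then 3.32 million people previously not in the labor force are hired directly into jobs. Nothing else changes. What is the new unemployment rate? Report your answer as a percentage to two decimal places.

Initially, labor force = 162.87 + 15.88 = 178.75 million, so u = 15.88/178.75 = 8.88%.
After the first change, unemployed falls and employed rises by 5.08; labor force unchanged → E = 167.95, U = 10.80, labor force = 178.75 million.
After the second change, employed and labor force both rise by 3.32; unemployed unchanged → E = 171.27, U = 10.80, labor force = 182.07 million.
New unemployment rate = 10.80 / 182.07 = 5.93%.

New unemployment rate ≈ 5.93%.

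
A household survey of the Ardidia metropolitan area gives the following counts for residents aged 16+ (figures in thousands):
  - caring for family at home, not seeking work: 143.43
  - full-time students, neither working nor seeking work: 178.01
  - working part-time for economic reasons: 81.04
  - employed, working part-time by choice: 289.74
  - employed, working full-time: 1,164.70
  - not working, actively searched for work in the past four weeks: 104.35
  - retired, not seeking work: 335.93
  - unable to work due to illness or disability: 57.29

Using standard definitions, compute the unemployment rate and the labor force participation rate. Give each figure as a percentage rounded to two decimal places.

Employed = 81.04 + 289.74 + 1,164.70 = 1,535.48 thousand (anyone who worked, including part-time for economic reasons, counts as employed).
Unemployed = 104.35 thousand.
Labor force = 1,535.48 + 104.35 = 1,639.83 thousand.
Not in labor force = 143.43 + 178.01 + 335.93 + 57.29 = 714.66 thousand (those not working and not actively searching are outside the labor force).
Civilian working-age population = 1,639.83 + 714.66 = 2,354.49 thousand.
Unemployment rate = 104.35 / 1,639.83 = 6.36%.
Labor force participation rate = 1,639.83 / 2,354.49 = 69.65%.

Unemployment rate ≈ 6.36%; labor force participation rate ≈ 69.65%.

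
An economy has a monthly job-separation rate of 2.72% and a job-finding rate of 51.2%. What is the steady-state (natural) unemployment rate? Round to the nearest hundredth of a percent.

At steady state the flows balance: s·E = f·U, so U/(E+U) = s/(s+f).
u* = 2.72 / (2.72 + 51.2) = 2.72 / 53.92 = 5.04%.

Steady-state unemployment rate ≈ 5.04%.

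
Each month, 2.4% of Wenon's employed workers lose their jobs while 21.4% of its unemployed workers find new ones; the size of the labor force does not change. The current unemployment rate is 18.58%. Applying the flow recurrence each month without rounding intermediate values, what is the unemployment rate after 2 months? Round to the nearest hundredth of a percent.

With a fixed labor force, u_{t+1} = u_t + s·(1−u_t) − f·u_t = u_t·(1−s−f) + s.
Here 1−s−f = 0.762 and s = 0.024.
u_1 = 0.185800 × 0.762 + 0.024 = 0.165580.
u_2 = 0.165580 × 0.762 + 0.024 = 0.150172.

Unemployment rate after two months ≈ 15.02%.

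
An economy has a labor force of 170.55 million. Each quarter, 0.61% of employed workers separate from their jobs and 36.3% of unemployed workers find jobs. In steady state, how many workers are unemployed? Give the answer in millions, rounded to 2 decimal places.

About 2.82 million are unemployed in steady state.

Steady-state unemployment rate u* = s/(s+f) = 0.61/(0.61+36.3) = 0.016527.
Unemployed = u* × labor force = 0.016527 × 170.55 ≈ 2.82 million.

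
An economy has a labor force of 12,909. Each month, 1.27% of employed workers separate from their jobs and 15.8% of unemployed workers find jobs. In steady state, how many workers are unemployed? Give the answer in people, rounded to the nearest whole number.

About 960 are unemployed in steady state.

Steady-state unemployment rate u* = s/(s+f) = 1.27/(1.27+15.8) = 0.074400.
Unemployed = u* × labor force = 0.074400 × 12,909 ≈ 960.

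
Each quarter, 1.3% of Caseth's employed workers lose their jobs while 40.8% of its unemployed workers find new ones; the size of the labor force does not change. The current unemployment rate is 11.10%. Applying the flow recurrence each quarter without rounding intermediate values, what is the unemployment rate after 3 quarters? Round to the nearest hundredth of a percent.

With a fixed labor force, u_{t+1} = u_t + s·(1−u_t) − f·u_t = u_t·(1−s−f) + s.
Here 1−s−f = 0.579 and s = 0.013.
u_1 = 0.111000 × 0.579 + 0.013 = 0.077269.
u_2 = 0.077269 × 0.579 + 0.013 = 0.057739.
u_3 = 0.057739 × 0.579 + 0.013 = 0.046431.

Unemployment rate after three quarters ≈ 4.64%.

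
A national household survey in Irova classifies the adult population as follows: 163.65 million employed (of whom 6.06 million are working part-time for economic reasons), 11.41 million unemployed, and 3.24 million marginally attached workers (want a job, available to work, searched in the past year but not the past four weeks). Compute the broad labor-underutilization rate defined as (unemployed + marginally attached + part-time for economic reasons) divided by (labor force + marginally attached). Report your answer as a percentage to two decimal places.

Labor force = 163.65 + 11.41 = 175.06 million.
Numerator = 11.41 + 3.24 + 6.06 = 20.71 million.
Denominator = 175.06 + 3.24 = 178.30 million.
Broad rate = 20.71 / 178.30 = 11.62%.

Broad underutilization rate ≈ 11.62%.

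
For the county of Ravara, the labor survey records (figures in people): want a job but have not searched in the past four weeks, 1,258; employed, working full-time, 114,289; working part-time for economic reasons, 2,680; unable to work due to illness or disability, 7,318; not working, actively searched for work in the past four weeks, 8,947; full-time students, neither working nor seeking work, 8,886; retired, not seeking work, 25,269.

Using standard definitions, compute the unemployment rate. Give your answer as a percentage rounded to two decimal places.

Unemployment rate ≈ 7.11%.

Employed = 114,289 + 2,680 = 116,969 (anyone who worked, including part-time for economic reasons, counts as employed).
Unemployed = 8,947.
Labor force = 116,969 + 8,947 = 125,916.
Unemployment rate = 8,947 / 125,916 = 7.11%.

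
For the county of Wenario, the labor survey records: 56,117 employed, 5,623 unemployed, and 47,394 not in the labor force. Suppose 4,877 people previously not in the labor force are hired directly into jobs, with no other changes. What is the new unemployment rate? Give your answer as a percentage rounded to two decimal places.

Initially, labor force = 56,117 + 5,623 = 61,740, so u = 5,623/61,740 = 9.11%.
After the change, employed and labor force both rise by 4,877; unemployed unchanged → E = 60,994, U = 5,623, labor force = 66,617.
New unemployment rate = 5,623 / 66,617 = 8.44%.

New unemployment rate ≈ 8.44%.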